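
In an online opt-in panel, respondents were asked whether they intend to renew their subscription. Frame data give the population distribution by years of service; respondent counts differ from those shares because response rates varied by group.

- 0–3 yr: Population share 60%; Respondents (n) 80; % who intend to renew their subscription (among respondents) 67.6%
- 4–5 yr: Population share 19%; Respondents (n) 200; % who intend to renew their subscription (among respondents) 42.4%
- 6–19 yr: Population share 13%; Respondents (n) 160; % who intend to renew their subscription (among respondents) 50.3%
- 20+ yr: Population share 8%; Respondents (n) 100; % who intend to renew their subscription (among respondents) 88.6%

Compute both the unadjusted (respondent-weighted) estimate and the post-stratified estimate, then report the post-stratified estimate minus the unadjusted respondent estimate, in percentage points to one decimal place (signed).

+5.2 percentage points

Naive respondent-only estimate (weights = respondent counts):
  (80/540)×67.6 + (200/540)×42.4 + (160/540)×50.3 + (100/540)×88.6 = 57.0296%
Post-stratified estimate weights by population shares:
  0.6×67.6 + 0.19×42.4 + 0.13×50.3 + 0.08×88.6 = 62.243%
Difference = 62.243 − 57.0296 = 5.2134 pp.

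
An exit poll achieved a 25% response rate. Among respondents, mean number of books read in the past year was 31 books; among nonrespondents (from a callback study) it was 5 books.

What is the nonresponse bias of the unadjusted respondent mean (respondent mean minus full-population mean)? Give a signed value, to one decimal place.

Nonresponse fraction = 1 − 0.25 = 0.75.
Bias = (nonresponse fraction) × (respondent mean − nonrespondent mean)
     = 0.75 × (31 − 5) = 0.75 × 26 = 19.5.

+19.5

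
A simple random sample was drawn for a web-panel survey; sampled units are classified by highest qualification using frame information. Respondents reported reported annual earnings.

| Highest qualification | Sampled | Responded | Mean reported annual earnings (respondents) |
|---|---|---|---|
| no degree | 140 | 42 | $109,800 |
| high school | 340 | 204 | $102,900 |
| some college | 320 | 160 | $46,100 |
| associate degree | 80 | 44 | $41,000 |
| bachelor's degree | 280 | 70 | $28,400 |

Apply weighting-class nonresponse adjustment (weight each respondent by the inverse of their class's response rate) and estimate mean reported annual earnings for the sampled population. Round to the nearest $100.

Class response rates: no degree 42/140 = 30%, high school 204/340 = 60%, some college 160/320 = 50%, associate degree 44/80 = 55%, bachelor's degree 70/280 = 25%.
Each respondent's weight = sampled/responded in their class; summing within a class gives n_sampled, so:
  no degree: 140 × 109,800 = 15,372,000
  high school: 340 × 102,900 = 34,986,000
  some college: 320 × 46,100 = 14,752,000
  associate degree: 80 × 41,000 = 3,280,000
  bachelor's degree: 280 × 28,400 = 7,952,000
Adjusted estimate = 76,342,000 / 1,160 = 65812.1 → $65,800.

$65,800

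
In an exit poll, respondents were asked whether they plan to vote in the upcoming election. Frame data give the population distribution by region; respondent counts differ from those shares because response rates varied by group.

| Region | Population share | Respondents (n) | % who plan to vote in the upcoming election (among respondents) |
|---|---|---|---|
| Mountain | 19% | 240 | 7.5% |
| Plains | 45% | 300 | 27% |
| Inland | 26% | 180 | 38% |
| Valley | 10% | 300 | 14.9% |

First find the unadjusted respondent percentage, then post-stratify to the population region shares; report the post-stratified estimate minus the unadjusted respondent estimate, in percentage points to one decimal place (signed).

+4.2 percentage points

Without adjustment, the pooled respondent share is:
  (240/1020)×7.5 + (300/1020)×27 + (180/1020)×38 + (300/1020)×14.9 = 20.7941%
Post-stratifying to population shares instead:
  0.19×7.5 + 0.45×27 + 0.26×38 + 0.1×14.9 = 24.945%
Difference = 24.945 − 20.7941 = 4.1509 pp.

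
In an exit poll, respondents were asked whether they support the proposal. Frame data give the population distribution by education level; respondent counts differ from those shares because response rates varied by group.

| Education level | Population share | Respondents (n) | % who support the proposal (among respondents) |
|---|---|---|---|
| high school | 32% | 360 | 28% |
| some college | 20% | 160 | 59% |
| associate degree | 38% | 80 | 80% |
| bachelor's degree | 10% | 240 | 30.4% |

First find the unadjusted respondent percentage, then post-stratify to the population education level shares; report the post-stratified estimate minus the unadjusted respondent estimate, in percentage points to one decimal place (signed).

+14.7 percentage points

Unadjusted (pooled respondent) estimate weights by respondent counts:
  (360/840)×28 + (160/840)×59 + (80/840)×80 + (240/840)×30.4 = 39.5429%
Reweighting by population education level shares:
  0.32×28 + 0.2×59 + 0.38×80 + 0.1×30.4 = 54.2%
Difference = 54.2 − 39.5429 = 14.6571 pp.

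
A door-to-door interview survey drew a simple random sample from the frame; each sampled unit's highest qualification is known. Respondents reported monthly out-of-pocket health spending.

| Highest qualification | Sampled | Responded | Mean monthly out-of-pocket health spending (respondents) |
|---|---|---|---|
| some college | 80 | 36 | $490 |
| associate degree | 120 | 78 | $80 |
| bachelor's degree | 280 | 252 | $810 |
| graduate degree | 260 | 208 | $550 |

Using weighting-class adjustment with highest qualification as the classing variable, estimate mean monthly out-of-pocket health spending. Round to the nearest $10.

$570

Response rates by class: some college 36/80 = 45%, associate degree 78/120 = 65%, bachelor's degree 252/280 = 90%, graduate degree 208/260 = 80%.
With weight = n_sampled/n_responded per class, the weighted class total is n_sampled:
  some college: 80 × 490 = 39,200
  associate degree: 120 × 80 = 9600
  bachelor's degree: 280 × 810 = 226,800
  graduate degree: 260 × 550 = 143,000
Adjusted estimate = 418,600 / 740 = 565.676 → $570.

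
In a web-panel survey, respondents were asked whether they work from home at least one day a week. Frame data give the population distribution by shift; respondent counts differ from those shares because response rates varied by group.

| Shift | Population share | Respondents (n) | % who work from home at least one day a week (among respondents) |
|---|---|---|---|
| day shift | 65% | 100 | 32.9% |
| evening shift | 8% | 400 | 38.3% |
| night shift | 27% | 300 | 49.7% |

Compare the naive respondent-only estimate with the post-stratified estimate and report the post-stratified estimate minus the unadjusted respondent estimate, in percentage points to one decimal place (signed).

-4.0 percentage points

Naive respondent-only estimate (weights = respondent counts):
  (100/800)×32.9 + (400/800)×38.3 + (300/800)×49.7 = 41.9%
Post-stratifying to population shares instead:
  0.65×32.9 + 0.08×38.3 + 0.27×49.7 = 37.868%
Difference = 37.868 − 41.9 = -4.032 pp.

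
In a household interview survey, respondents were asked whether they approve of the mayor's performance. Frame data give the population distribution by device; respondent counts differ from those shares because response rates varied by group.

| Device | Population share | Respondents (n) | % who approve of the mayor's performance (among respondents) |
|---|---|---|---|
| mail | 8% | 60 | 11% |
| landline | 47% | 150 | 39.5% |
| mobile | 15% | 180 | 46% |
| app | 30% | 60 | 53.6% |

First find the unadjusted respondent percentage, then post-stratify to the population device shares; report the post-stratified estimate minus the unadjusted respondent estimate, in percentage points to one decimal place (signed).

+2.2 percentage points

Without adjustment, the pooled respondent share is:
  (60/450)×11 + (150/450)×39.5 + (180/450)×46 + (60/450)×53.6 = 40.18%
Post-stratified estimate weights by population shares:
  0.08×11 + 0.47×39.5 + 0.15×46 + 0.3×53.6 = 42.425%
Difference = 42.425 − 40.18 = 2.245 pp.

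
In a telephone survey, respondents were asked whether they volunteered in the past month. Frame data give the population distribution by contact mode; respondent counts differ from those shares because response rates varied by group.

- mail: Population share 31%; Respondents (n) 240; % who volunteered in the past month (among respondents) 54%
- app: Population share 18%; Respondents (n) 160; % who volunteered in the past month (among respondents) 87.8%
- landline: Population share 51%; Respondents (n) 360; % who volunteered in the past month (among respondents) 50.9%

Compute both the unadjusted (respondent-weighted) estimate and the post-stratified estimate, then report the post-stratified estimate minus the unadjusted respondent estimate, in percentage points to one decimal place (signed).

Without adjustment, the pooled respondent share is:
  (240/760)×54 + (160/760)×87.8 + (360/760)×50.9 = 59.6474%
Post-stratifying to population shares instead:
  0.31×54 + 0.18×87.8 + 0.51×50.9 = 58.503%
Difference = 58.503 − 59.6474 = -1.1444 pp.

-1.1 percentage points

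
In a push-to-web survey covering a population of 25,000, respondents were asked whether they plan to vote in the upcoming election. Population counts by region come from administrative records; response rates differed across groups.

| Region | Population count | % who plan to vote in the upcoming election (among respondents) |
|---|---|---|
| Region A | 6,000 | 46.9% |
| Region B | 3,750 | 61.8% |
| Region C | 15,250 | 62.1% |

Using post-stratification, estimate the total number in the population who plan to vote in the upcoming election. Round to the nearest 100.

14,600

Apply each group's respondent rate to its population count:
  Region A: 6,000 × 46.9% = 2814
  Region B: 3,750 × 61.8% = 2317.5
  Region C: 15,250 × 62.1% = 9470.25
Estimated total = 14601.8 → 14,600.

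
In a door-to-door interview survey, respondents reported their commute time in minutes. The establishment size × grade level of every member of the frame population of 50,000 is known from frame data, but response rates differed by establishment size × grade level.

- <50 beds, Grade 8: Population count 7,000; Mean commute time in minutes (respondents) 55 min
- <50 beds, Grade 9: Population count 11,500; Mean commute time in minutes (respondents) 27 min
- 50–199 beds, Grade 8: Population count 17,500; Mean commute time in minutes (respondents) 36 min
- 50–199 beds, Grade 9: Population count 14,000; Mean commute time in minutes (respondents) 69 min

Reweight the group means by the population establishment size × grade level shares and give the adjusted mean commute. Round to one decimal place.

45.8

Post-stratification weights by population share, not respondent share:
  <50 beds, Grade 8: (7,000/50,000) × 55 = 7.7
  <50 beds, Grade 9: (11,500/50,000) × 27 = 6.21
  50–199 beds, Grade 8: (17,500/50,000) × 36 = 12.6
  50–199 beds, Grade 9: (14,000/50,000) × 69 = 19.32
Post-stratified estimate = 45.83 → 45.8.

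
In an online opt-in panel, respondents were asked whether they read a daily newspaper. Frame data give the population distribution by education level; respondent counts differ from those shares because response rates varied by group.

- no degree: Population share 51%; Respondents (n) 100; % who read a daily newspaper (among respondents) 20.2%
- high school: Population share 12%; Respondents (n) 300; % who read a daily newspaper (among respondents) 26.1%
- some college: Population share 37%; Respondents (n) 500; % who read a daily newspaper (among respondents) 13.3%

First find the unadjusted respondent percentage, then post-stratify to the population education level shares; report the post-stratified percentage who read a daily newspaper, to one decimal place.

18.4%

Naive respondent-only estimate (weights = respondent counts):
  (100/900)×20.2 + (300/900)×26.1 + (500/900)×13.3 = 18.3333%
Post-stratified estimate weights by population shares:
  0.51×20.2 + 0.12×26.1 + 0.37×13.3 = 18.355%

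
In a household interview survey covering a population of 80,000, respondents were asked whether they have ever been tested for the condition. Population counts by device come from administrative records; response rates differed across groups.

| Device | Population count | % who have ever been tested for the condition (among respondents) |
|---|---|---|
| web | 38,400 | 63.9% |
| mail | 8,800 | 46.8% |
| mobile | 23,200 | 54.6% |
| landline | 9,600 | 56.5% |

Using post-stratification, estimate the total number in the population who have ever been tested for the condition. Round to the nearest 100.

Apply each group's respondent rate to its population count:
  web: 38,400 × 63.9% = 24537.6
  mail: 8,800 × 46.8% = 4118.4
  mobile: 23,200 × 54.6% = 12667.2
  landline: 9,600 × 56.5% = 5424
Estimated total = 46747.2 → 46,700.

46,700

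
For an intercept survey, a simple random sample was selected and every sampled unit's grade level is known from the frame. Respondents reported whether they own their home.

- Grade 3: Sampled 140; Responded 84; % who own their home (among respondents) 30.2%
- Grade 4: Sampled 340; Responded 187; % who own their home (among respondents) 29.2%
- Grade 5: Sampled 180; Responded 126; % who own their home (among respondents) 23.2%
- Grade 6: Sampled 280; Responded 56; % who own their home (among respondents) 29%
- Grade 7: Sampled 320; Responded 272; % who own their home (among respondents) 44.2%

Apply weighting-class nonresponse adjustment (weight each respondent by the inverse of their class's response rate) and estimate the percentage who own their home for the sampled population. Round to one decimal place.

Class response rates: Grade 3 84/140 = 60%, Grade 4 187/340 = 55%, Grade 5 126/180 = 70%, Grade 6 56/280 = 20%, Grade 7 272/320 = 85%.
Inverse-response-rate weighting restores each class to its sampled count, so class totals weight by n_sampled:
  Grade 3: 140 × 30.2 = 4228
  Grade 4: 340 × 29.2 = 9928
  Grade 5: 180 × 23.2 = 4176
  Grade 6: 280 × 29 = 8120
  Grade 7: 320 × 44.2 = 14,144
Adjusted estimate = 40,596 / 1,260 = 32.219 → 32.2%.

32.2%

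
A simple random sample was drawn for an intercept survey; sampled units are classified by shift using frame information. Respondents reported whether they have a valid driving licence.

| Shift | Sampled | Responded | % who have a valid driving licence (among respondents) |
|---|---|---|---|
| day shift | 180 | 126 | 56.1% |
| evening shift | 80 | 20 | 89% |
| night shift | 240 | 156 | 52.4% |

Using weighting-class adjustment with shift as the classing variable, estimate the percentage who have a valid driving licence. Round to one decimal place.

Class response rates: day shift 126/180 = 70%, evening shift 20/80 = 25%, night shift 156/240 = 65%.
With weight = n_sampled/n_responded per class, the weighted class total is n_sampled:
  day shift: 180 × 56.1 = 10,098
  evening shift: 80 × 89 = 7120
  night shift: 240 × 52.4 = 12,576
Adjusted estimate = 29,794 / 500 = 59.588 → 59.6%.

59.6%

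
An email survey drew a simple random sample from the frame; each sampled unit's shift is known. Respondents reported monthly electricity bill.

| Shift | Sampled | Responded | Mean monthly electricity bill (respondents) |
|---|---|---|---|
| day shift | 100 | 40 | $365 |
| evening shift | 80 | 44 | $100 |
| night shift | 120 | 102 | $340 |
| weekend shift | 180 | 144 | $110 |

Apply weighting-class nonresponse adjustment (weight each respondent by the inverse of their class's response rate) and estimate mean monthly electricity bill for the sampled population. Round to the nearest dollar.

Class response rates: day shift 40/100 = 40%, evening shift 44/80 = 55%, night shift 102/120 = 85%, weekend shift 144/180 = 80%.
Each respondent's weight = sampled/responded in their class; summing within a class gives n_sampled, so:
  day shift: 100 × 365 = 36,500
  evening shift: 80 × 100 = 8000
  night shift: 120 × 340 = 40,800
  weekend shift: 180 × 110 = 19,800
Adjusted estimate = 105,100 / 480 = 218.958 → $219.

$219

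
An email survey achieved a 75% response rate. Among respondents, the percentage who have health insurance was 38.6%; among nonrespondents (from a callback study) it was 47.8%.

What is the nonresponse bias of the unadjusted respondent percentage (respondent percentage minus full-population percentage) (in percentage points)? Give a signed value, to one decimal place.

-2.3 percentage points

Nonresponse fraction = 1 − 0.75 = 0.25.
Bias = (nonresponse fraction) × (respondent percentage − nonrespondent percentage)
     = 0.25 × (38.6 − 47.8) = 0.25 × -9.2 = -2.3.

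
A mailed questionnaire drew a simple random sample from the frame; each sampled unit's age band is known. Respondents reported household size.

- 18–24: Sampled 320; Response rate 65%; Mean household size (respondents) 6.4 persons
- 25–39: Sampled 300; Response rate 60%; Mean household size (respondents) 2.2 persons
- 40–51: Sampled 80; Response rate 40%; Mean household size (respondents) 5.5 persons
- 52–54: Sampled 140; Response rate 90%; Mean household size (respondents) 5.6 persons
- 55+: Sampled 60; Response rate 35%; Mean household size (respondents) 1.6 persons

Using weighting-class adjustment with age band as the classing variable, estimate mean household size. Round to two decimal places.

4.48

With weight = n_sampled/n_responded per class, the weighted class total is n_sampled:
  18–24: 320 × 6.4 = 2048
  25–39: 300 × 2.2 = 660
  40–51: 80 × 5.5 = 440
  52–54: 140 × 5.6 = 784
  55+: 60 × 1.6 = 96
Adjusted estimate = 4028 / 900 = 4.47556 → 4.48.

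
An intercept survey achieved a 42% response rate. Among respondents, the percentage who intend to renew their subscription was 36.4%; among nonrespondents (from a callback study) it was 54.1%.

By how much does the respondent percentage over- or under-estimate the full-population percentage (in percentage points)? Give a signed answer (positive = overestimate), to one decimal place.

Nonresponse fraction = 1 − 0.42 = 0.58.
Bias = (nonresponse fraction) × (respondent percentage − nonrespondent percentage)
     = 0.58 × (36.4 − 54.1) = 0.58 × -17.7 = -10.266.

-10.3 percentage points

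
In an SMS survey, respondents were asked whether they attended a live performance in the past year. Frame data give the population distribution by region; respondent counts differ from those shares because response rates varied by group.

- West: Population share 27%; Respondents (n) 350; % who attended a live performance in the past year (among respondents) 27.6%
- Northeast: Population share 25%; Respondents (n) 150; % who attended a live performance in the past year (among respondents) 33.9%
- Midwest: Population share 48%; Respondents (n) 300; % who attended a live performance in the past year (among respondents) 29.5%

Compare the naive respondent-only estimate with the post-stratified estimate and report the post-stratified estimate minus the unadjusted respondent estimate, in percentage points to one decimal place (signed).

+0.6 percentage points

Unadjusted (pooled respondent) estimate weights by respondent counts:
  (350/800)×27.6 + (150/800)×33.9 + (300/800)×29.5 = 29.4937%
Post-stratified estimate weights by population shares:
  0.27×27.6 + 0.25×33.9 + 0.48×29.5 = 30.087%
Difference = 30.087 − 29.4937 = 0.5933 pp.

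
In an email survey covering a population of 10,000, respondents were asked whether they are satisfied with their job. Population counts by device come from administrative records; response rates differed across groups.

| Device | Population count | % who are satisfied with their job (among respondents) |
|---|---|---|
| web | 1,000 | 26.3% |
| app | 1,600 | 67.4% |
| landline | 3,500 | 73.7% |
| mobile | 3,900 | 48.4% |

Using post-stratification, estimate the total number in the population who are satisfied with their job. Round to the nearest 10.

5,810

Apply each group's respondent rate to its population count:
  web: 1,000 × 26.3% = 263
  app: 1,600 × 67.4% = 1078.4
  landline: 3,500 × 73.7% = 2579.5
  mobile: 3,900 × 48.4% = 1887.6
Estimated total = 5808.5 → 5,810.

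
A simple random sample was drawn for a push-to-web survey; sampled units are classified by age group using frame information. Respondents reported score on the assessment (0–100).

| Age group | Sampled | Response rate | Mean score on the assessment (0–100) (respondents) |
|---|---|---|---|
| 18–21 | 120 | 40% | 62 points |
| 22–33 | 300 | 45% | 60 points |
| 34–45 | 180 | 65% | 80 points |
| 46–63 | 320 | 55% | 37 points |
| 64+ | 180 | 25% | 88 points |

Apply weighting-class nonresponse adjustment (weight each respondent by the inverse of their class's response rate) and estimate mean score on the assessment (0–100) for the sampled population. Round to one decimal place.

Inverse-response-rate weighting restores each class to its sampled count, so class totals weight by n_sampled:
  18–21: 120 × 62 = 7440
  22–33: 300 × 60 = 18,000
  34–45: 180 × 80 = 14,400
  46–63: 320 × 37 = 11,840
  64+: 180 × 88 = 15,840
Adjusted estimate = 67,520 / 1,100 = 61.3818 → 61.4.

61.4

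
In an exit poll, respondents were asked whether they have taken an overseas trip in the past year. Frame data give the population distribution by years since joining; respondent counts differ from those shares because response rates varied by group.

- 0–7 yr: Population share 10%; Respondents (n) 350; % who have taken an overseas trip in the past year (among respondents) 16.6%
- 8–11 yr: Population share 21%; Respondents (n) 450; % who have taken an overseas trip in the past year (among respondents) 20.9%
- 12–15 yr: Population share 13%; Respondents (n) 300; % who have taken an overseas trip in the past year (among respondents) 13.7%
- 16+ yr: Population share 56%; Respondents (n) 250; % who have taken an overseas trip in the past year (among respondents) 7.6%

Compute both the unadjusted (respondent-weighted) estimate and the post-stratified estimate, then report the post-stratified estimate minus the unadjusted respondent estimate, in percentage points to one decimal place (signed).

Without adjustment, the pooled respondent share is:
  (350/1350)×16.6 + (450/1350)×20.9 + (300/1350)×13.7 + (250/1350)×7.6 = 15.7222%
Post-stratified estimate weights by population shares:
  0.1×16.6 + 0.21×20.9 + 0.13×13.7 + 0.56×7.6 = 12.086%
Difference = 12.086 − 15.7222 = -3.6362 pp.

-3.6 percentage points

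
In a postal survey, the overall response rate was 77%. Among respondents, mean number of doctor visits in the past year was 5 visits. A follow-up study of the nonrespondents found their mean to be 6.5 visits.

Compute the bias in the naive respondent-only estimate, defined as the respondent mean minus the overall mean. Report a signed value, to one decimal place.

-0.3

Nonresponse fraction = 1 − 0.77 = 0.23.
Bias = (nonresponse fraction) × (respondent mean − nonrespondent mean)
     = 0.23 × (5 − 6.5) = 0.23 × -1.5 = -0.345.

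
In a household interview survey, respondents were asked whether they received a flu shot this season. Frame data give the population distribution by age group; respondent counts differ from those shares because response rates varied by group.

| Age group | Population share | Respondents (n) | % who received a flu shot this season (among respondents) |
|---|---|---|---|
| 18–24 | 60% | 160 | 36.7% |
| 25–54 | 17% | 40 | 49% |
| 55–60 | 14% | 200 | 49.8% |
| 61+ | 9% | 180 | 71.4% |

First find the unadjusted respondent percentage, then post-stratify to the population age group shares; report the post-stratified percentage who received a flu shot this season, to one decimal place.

43.7%

Naive respondent-only estimate (weights = respondent counts):
  (160/580)×36.7 + (40/580)×49 + (200/580)×49.8 + (180/580)×71.4 = 52.8345%
Post-stratifying to population shares instead:
  0.6×36.7 + 0.17×49 + 0.14×49.8 + 0.09×71.4 = 43.748%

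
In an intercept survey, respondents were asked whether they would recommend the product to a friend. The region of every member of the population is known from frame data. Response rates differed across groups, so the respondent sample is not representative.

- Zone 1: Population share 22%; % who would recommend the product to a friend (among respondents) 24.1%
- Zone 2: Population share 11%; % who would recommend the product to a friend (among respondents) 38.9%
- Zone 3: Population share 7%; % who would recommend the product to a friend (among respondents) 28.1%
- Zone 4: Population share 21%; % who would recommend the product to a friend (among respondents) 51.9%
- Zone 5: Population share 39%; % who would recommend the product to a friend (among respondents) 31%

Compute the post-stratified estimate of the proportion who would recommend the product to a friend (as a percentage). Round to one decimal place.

34.5%

Weight each group's respondent value by its population share:
  Zone 1: 0.22 × 24.1 = 5.302
  Zone 2: 0.11 × 38.9 = 4.279
  Zone 3: 0.07 × 28.1 = 1.967
  Zone 4: 0.21 × 51.9 = 10.899
  Zone 5: 0.39 × 31 = 12.09
Post-stratified estimate = 34.537 → 34.5%.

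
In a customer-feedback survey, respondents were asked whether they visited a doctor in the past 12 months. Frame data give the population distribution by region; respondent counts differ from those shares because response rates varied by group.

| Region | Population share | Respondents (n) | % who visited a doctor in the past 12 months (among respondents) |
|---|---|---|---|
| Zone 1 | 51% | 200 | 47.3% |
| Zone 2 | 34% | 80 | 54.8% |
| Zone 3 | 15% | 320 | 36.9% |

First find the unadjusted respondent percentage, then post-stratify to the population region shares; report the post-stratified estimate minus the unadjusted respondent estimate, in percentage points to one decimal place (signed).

+5.5 percentage points

Naive respondent-only estimate (weights = respondent counts):
  (200/600)×47.3 + (80/600)×54.8 + (320/600)×36.9 = 42.7533%
Post-stratifying to population shares instead:
  0.51×47.3 + 0.34×54.8 + 0.15×36.9 = 48.29%
Difference = 48.29 − 42.7533 = 5.5367 pp.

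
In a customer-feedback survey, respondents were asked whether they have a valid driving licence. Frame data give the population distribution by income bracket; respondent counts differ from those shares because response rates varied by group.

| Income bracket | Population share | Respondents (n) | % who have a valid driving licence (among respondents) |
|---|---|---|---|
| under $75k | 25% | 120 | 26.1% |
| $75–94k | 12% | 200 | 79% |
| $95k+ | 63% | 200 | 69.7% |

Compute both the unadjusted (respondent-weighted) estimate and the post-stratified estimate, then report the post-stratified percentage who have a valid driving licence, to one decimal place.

59.9%

Unadjusted (pooled respondent) estimate weights by respondent counts:
  (120/520)×26.1 + (200/520)×79 + (200/520)×69.7 = 63.2154%
Reweighting by population income bracket shares:
  0.25×26.1 + 0.12×79 + 0.63×69.7 = 59.916%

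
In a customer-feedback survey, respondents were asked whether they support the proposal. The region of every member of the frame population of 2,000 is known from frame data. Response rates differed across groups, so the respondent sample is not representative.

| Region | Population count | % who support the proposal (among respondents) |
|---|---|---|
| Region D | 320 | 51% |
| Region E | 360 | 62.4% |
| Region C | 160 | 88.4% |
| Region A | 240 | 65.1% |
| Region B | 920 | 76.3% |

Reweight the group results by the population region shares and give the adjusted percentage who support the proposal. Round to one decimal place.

69.4%

Reweight to the known region distribution:
  Region D: (320/2,000) × 51 = 8.16
  Region E: (360/2,000) × 62.4 = 11.232
  Region C: (160/2,000) × 88.4 = 7.072
  Region A: (240/2,000) × 65.1 = 7.812
  Region B: (920/2,000) × 76.3 = 35.098
Post-stratified estimate = 69.374 → 69.4%.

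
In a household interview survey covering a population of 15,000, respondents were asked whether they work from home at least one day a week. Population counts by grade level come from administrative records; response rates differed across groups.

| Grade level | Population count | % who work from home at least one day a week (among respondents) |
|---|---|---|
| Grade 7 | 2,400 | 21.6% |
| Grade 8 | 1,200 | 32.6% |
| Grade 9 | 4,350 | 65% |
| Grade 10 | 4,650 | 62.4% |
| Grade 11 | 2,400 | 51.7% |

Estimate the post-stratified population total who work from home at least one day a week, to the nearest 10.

7,880

Apply each group's respondent rate to its population count:
  Grade 7: 2,400 × 21.6% = 518.4
  Grade 8: 1,200 × 32.6% = 391.2
  Grade 9: 4,350 × 65% = 2827.5
  Grade 10: 4,650 × 62.4% = 2901.6
  Grade 11: 2,400 × 51.7% = 1240.8
Estimated total = 7879.5 → 7,880.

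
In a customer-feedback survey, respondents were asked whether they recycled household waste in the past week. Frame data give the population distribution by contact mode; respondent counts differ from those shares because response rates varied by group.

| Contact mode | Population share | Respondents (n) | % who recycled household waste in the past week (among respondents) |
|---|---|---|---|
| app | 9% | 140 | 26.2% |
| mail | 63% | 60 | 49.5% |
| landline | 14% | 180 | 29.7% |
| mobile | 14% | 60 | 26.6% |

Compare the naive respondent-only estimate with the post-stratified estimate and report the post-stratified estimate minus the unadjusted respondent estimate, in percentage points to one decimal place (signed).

+10.6 percentage points

Naive respondent-only estimate (weights = respondent counts):
  (140/440)×26.2 + (60/440)×49.5 + (180/440)×29.7 + (60/440)×26.6 = 30.8636%
Post-stratifying to population shares instead:
  0.09×26.2 + 0.63×49.5 + 0.14×29.7 + 0.14×26.6 = 41.425%
Difference = 41.425 − 30.8636 = 10.5614 pp.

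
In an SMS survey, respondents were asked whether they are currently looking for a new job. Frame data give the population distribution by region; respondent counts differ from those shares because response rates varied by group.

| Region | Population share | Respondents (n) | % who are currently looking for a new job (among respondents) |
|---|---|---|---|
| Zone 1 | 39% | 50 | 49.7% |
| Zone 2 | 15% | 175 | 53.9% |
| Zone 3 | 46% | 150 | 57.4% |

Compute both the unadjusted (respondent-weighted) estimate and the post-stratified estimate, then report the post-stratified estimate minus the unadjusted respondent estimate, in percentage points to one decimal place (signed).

-0.9 percentage points

Unadjusted (pooled respondent) estimate weights by respondent counts:
  (50/375)×49.7 + (175/375)×53.9 + (150/375)×57.4 = 54.74%
Post-stratified estimate weights by population shares:
  0.39×49.7 + 0.15×53.9 + 0.46×57.4 = 53.872%
Difference = 53.872 − 54.74 = -0.868 pp.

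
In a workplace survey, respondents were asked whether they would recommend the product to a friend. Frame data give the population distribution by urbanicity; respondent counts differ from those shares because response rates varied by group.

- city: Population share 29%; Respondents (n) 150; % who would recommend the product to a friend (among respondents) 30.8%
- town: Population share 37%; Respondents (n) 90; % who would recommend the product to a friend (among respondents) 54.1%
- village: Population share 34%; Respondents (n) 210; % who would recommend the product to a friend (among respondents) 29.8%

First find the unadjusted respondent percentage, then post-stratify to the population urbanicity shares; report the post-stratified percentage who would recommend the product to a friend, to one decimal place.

39.1%

Unadjusted (pooled respondent) estimate weights by respondent counts:
  (150/450)×30.8 + (90/450)×54.1 + (210/450)×29.8 = 34.9933%
Post-stratifying to population shares instead:
  0.29×30.8 + 0.37×54.1 + 0.34×29.8 = 39.081%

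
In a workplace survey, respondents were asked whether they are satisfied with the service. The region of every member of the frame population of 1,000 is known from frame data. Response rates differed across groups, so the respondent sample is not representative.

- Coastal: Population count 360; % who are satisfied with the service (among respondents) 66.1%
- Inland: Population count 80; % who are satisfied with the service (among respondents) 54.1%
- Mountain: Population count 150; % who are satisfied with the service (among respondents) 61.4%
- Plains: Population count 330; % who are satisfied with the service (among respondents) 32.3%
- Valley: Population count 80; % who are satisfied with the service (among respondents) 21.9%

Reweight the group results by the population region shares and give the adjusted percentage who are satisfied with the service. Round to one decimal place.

49.7%

Weight each group's respondent value by its population share:
  Coastal: (360/1,000) × 66.1 = 23.796
  Inland: (80/1,000) × 54.1 = 4.328
  Mountain: (150/1,000) × 61.4 = 9.21
  Plains: (330/1,000) × 32.3 = 10.659
  Valley: (80/1,000) × 21.9 = 1.752
Post-stratified estimate = 49.745 → 49.7%.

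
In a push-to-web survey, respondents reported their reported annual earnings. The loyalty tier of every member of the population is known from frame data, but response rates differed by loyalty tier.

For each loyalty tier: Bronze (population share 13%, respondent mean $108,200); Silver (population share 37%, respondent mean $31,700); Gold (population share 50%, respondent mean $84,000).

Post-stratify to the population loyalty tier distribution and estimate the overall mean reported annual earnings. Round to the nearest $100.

Weight each group's respondent value by its population share:
  Bronze: 0.13 × 108,200 = 14,066
  Silver: 0.37 × 31,700 = 11,729
  Gold: 0.5 × 84,000 = 42,000
Post-stratified estimate = 67,795 → $67,800.

$67,800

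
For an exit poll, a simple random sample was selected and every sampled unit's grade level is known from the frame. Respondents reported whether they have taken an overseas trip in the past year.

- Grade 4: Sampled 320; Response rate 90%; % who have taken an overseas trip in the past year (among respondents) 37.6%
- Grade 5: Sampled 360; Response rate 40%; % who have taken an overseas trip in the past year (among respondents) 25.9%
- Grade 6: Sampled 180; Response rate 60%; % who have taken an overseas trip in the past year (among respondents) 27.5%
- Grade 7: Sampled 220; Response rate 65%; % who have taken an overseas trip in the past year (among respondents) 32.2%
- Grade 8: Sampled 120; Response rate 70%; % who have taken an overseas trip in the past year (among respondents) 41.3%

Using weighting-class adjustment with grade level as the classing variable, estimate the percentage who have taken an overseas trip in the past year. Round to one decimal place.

32.0%

Weighting each respondent by the inverse class response rate inflates each class back to its sampled size, so the class weight is n_sampled:
  Grade 4: 320 × 37.6 = 12,032
  Grade 5: 360 × 25.9 = 9324
  Grade 6: 180 × 27.5 = 4950
  Grade 7: 220 × 32.2 = 7084
  Grade 8: 120 × 41.3 = 4956
Adjusted estimate = 38,346 / 1,200 = 31.955 → 32.0%.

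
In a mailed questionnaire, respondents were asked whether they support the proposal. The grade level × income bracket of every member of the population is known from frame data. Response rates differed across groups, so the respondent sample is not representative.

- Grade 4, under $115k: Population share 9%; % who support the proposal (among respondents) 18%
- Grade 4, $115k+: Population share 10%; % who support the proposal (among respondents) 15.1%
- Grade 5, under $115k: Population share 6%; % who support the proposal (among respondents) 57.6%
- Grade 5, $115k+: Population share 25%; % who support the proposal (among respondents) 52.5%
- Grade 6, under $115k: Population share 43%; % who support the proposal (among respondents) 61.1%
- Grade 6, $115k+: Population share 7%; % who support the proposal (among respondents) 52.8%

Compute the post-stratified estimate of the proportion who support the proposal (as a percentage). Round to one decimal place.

Weight each group's respondent value by its population share:
  Grade 4, under $115k: 0.09 × 18 = 1.62
  Grade 4, $115k+: 0.1 × 15.1 = 1.51
  Grade 5, under $115k: 0.06 × 57.6 = 3.456
  Grade 5, $115k+: 0.25 × 52.5 = 13.125
  Grade 6, under $115k: 0.43 × 61.1 = 26.273
  Grade 6, $115k+: 0.07 × 52.8 = 3.696
Post-stratified estimate = 49.68 → 49.7%.

49.7%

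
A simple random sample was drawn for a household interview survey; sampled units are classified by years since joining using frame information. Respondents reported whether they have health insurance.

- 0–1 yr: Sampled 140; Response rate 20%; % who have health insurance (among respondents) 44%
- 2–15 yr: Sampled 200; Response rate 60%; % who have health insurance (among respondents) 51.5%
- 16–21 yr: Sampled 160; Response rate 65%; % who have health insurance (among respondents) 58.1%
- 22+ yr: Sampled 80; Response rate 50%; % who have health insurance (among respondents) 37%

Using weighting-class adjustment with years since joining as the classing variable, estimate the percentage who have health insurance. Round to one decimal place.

49.5%

Weighting each respondent by the inverse class response rate inflates each class back to its sampled size, so the class weight is n_sampled:
  0–1 yr: 140 × 44 = 6160
  2–15 yr: 200 × 51.5 = 10,300
  16–21 yr: 160 × 58.1 = 9296
  22+ yr: 80 × 37 = 2960
Adjusted estimate = 28,716 / 580 = 49.5103 → 49.5%.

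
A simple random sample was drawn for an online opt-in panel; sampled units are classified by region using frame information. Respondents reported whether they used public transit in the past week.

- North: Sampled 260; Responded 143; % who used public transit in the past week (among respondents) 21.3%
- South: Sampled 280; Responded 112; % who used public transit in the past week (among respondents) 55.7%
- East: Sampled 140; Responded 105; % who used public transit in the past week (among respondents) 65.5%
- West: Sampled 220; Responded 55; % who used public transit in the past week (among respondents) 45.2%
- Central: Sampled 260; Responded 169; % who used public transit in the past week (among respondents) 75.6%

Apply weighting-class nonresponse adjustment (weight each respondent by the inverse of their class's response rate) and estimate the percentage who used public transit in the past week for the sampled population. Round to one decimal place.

51.6%

Class response rates: North 143/260 = 55%, South 112/280 = 40%, East 105/140 = 75%, West 55/220 = 25%, Central 169/260 = 65%.
Inverse-response-rate weighting restores each class to its sampled count, so class totals weight by n_sampled:
  North: 260 × 21.3 = 5538
  South: 280 × 55.7 = 15,596
  East: 140 × 65.5 = 9170
  West: 220 × 45.2 = 9944
  Central: 260 × 75.6 = 19,656
Adjusted estimate = 59,904 / 1,160 = 51.6414 → 51.6%.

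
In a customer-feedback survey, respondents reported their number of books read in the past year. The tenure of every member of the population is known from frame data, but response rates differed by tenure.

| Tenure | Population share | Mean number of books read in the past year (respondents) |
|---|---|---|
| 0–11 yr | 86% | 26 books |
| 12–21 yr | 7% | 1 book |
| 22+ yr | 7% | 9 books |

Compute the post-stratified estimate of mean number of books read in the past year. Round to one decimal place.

23.1

Weight each group's respondent value by its population share:
  0–11 yr: 0.86 × 26 = 22.36
  12–21 yr: 0.07 × 1 = 0.07
  22+ yr: 0.07 × 9 = 0.63
Post-stratified estimate = 23.06 → 23.1.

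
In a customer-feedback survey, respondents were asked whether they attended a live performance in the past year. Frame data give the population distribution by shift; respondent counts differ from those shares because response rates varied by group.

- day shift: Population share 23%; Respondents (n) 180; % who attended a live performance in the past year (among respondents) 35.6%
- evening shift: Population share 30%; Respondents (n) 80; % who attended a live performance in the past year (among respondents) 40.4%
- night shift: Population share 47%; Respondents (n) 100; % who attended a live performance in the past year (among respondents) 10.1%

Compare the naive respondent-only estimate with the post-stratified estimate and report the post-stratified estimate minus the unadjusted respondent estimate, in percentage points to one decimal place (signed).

-4.5 percentage points

Without adjustment, the pooled respondent share is:
  (180/360)×35.6 + (80/360)×40.4 + (100/360)×10.1 = 29.5833%
Post-stratifying to population shares instead:
  0.23×35.6 + 0.3×40.4 + 0.47×10.1 = 25.055%
Difference = 25.055 − 29.5833 = -4.5283 pp.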